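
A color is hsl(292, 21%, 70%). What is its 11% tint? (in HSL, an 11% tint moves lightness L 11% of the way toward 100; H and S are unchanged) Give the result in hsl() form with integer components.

L moves 11% from 70 toward 100: 70 + 3.3 = 73.3 → 73.
H and S are unchanged.

hsl(292, 21%, 73%)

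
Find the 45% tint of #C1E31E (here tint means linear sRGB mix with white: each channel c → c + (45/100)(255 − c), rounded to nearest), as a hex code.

#DDF083

#C1E31E is rgb(193, 227, 30).
Lerp each channel 45% toward 255:
  R: 193 + 0.45×(255−193) = 193 + 27.9 = 220.9 → 221
  G: 227 + 0.45×(255−227) = 227 + 12.6 = 239.6 → 240
  B: 30 + 101.25 = 131.25 → 131
rgb(221, 240, 131) = #DDF083.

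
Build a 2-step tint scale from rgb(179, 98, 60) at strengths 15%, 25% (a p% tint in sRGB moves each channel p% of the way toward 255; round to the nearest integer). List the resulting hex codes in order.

15%: (179 + 11.4 = 190.4→190, 98 + 23.55 = 121.55→122, 60 + 29.25 = 89.25→89) → #BE7A59
25%: (179 + 19 = 198→198, 98 + 39.25 = 137.25→137, 60 + 48.75 = 108.75→109) → #C6896D

#BE7A59, #C6896D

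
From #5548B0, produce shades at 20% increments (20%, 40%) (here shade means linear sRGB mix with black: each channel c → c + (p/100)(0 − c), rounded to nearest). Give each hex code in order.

#5548B0 is rgb(85, 72, 176).
20%: (85 − 17 = 68→68, 72 − 14.4 = 57.6→58, 176 − 35.2 = 140.8→141) → #443A8D
40%: (85 − 34 = 51→51, 72 − 28.8 = 43.2→43, 176 − 70.4 = 105.6→106) → #332B6A

#443A8D, #332B6A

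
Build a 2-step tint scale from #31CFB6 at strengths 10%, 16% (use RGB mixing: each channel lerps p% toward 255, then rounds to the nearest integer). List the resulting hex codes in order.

#31CFB6 is rgb(49, 207, 182).
10%: (49 + 20.6 = 69.6→70, 207 + 4.8 = 211.8→212, 182 + 7.3 = 189.3→189) → #46D4BD
16%: (49 + 32.96 = 81.96→82, 207 + 7.68 = 214.68→215, 182 + 11.68 = 193.68→194) → #52D7C2

#46D4BD, #52D7C2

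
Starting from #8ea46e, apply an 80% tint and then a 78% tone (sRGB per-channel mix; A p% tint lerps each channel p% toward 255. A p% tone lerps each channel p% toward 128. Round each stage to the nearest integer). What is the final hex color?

#979896

#8ea46e is rgb(142, 164, 110).
An 80% tint moves each channel 80% toward 255:
  R: 142 + 90.4 = 232.4 → 232
  G: 164 + 0.8×(255−164) = 164 + 72.8 = 236.8 → 237
  B: 110 + 0.8×(255−110) = 110 + 116 = 226 → 226
After the tint: rgb(232, 237, 226) = #e8ede2.
Lerp each channel 78% toward 128:
  R: 232 + 0.78×(128−232) = 232 − 81.12 = 150.88 → 151
  G: 237 + 0.78×(128−237) = 237 − 85.02 = 151.98 → 152
  B: 226 + 0.78×(128−226) = 226 − 76.44 = 149.56 → 150
rgb(151, 152, 150) = #979896.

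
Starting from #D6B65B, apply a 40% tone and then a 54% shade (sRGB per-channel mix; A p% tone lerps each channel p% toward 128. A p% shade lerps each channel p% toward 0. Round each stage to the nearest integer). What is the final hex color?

#D6B65B is rgb(214, 182, 91).
Per channel, c → c + 0.4(128 − c):
  R: 214 + 0.4×(128−214) = 214 − 34.4 = 179.6 → 180
  G: 182 + 0.4×(128−182) = 182 − 21.6 = 160.4 → 160
  B: 91 + 14.8 = 105.8 → 106
After the tone: rgb(180, 160, 106) = #B4A06A.
Lerp each channel 54% toward 0:
  R: 180 + 0.54×(0−180) = 180 − 97.2 = 82.8 → 83
  G: 160 − 86.4 = 73.6 → 74
  B: 106 + 0.54×(0−106) = 106 − 57.24 = 48.76 → 49
rgb(83, 74, 49) = #534A31.

#534A31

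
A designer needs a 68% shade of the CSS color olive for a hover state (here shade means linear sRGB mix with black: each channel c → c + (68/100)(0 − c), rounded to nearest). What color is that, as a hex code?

#292900

CSS olive is rgb(128, 128, 0).
A 68% shade moves each channel 68% toward 0:
  R: 128 + 0.68×(0−128) = 128 − 87.04 = 40.96 → 41
  G: 128 + 0.68×(0−128) = 128 − 87.04 = 40.96 → 41
  B: 0 + 0.68×(0−0) = 0 + 0 = 0 → 0
rgb(41, 41, 0) = #292900.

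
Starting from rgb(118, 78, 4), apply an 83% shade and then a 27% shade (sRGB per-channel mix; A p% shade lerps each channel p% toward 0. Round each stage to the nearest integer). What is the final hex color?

#0F0901

Per channel, c → c + 0.83(0 − c):
  R: 118 + 0.83×(0−118) = 118 − 97.94 = 20.06 → 20
  G: 78 − 64.74 = 13.26 → 13
  B: 4 − 3.32 = 0.68 → 1
After the shade: rgb(20, 13, 1) = #140D01.
Per channel, c → c + 0.27(0 − c):
  R: 20 + 0.27×(0−20) = 20 − 5.4 = 14.6 → 15
  G: 13 + 0.27×(0−13) = 13 − 3.51 = 9.49 → 9
  B: 1 + 0.27×(0−1) = 1 − 0.27 = 0.73 → 1
rgb(15, 9, 1) = #0F0901.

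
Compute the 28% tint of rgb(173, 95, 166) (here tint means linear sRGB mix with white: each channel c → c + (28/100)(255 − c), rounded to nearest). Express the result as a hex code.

A 28% tint moves each channel 28% toward 255:
  R: 173 + 0.28×(255−173) = 173 + 22.96 = 195.96 → 196
  G: 95 + 0.28×(255−95) = 95 + 44.8 = 139.8 → 140
  B: 166 + 24.92 = 190.92 → 191
rgb(196, 140, 191) = #C48CBF.

#C48CBF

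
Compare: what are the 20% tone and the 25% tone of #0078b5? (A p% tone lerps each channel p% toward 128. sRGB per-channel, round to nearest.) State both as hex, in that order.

#1a7aaa, #207aa8

#0078b5 is rgb(0, 120, 181).
20% tone:
  R: 0 + 25.6 = 25.6 → 26
  G: 120 + 0.2×(128−120) = 120 + 1.6 = 121.6 → 122
  B: 181 + 0.2×(128−181) = 181 − 10.6 = 170.4 → 170
  → #1a7aaa
25% tone:
  R: 0 + 32 = 32 → 32
  G: 120 + 2 = 122 → 122
  B: 181 + 0.25×(128−181) = 181 − 13.25 = 167.75 → 168
  → #207aa8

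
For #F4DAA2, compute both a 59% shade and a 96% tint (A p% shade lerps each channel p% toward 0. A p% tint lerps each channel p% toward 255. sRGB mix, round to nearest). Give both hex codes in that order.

#F4DAA2 is rgb(244, 218, 162).
59% shade:
  R: 244 − 143.96 = 100.04 → 100
  G: 218 + 0.59×(0−218) = 218 − 128.62 = 89.38 → 89
  B: 162 − 95.58 = 66.42 → 66
  → #645942
96% tint:
  R: 244 + 10.56 = 254.56 → 255
  G: 218 + 0.96×(255−218) = 218 + 35.52 = 253.52 → 254
  B: 162 + 0.96×(255−162) = 162 + 89.28 = 251.28 → 251
  → #FFFEFB

#645942, #FFFEFB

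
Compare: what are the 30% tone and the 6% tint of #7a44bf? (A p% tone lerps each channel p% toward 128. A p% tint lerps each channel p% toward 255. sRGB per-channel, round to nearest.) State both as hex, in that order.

#7c56ac, #824fc3

#7a44bf is rgb(122, 68, 191).
30% tone:
  R: 122 + 0.3×(128−122) = 122 + 1.8 = 123.8 → 124
  G: 68 + 18 = 86 → 86
  B: 191 + 0.3×(128−191) = 191 − 18.9 = 172.1 → 172
  → #7c56ac
6% tint:
  R: 122 + 0.06×(255−122) = 122 + 7.98 = 129.98 → 130
  G: 68 + 0.06×(255−68) = 68 + 11.22 = 79.22 → 79
  B: 191 + 0.06×(255−191) = 191 + 3.84 = 194.84 → 195
  → #824fc3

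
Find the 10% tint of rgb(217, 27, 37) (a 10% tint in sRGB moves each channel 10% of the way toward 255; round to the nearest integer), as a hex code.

Per channel, c → c + 0.1(255 − c):
  R: 217 + 3.8 = 220.8 → 221
  G: 27 + 0.1×(255−27) = 27 + 22.8 = 49.8 → 50
  B: 37 + 0.1×(255−37) = 37 + 21.8 = 58.8 → 59
rgb(221, 50, 59) = #DD323B.

#DD323B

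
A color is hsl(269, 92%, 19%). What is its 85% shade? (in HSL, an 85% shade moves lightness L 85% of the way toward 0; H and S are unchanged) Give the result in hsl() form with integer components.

hsl(269, 92%, 3%)

L moves 85% from 19 toward 0: 19 − 16.15 = 2.85 → 3.
H and S are unchanged.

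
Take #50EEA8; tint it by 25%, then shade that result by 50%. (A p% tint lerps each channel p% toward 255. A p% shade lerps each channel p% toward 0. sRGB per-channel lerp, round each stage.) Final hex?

#3E795F

#50EEA8 is rgb(80, 238, 168).
Per channel, c → c + 0.25(255 − c):
  R: 80 + 43.75 = 123.75 → 124
  G: 238 + 4.25 = 242.25 → 242
  B: 168 + 0.25×(255−168) = 168 + 21.75 = 189.75 → 190
After the tint: rgb(124, 242, 190) = #7CF2BE.
A 50% shade moves each channel 50% toward 0:
  R: 124 + 0.5×(0−124) = 124 − 62 = 62 → 62
  G: 242 + 0.5×(0−242) = 242 − 121 = 121 → 121
  B: 190 + 0.5×(0−190) = 190 − 95 = 95 → 95
rgb(62, 121, 95) = #3E795F.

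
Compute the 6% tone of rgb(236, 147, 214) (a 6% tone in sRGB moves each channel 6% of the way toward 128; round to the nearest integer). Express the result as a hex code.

#e692d1

A 6% tone moves each channel 6% toward 128:
  R: 236 − 6.48 = 229.52 → 230
  G: 147 + 0.06×(128−147) = 147 − 1.14 = 145.86 → 146
  B: 214 − 5.16 = 208.84 → 209
rgb(230, 146, 209) = #e692d1.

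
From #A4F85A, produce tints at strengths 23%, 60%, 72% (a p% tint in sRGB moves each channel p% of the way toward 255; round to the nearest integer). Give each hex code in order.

#A4F85A is rgb(164, 248, 90).
23%: (164 + 20.93 = 184.93→185, 248 + 1.61 = 249.61→250, 90 + 37.95 = 127.95→128) → #B9FA80
60%: (164 + 54.6 = 218.6→219, 248 + 4.2 = 252.2→252, 90 + 99 = 189→189) → #DBFCBD
72%: (164 + 65.52 = 229.52→230, 248 + 5.04 = 253.04→253, 90 + 118.8 = 208.8→209) → #E6FDD1

#B9FA80, #DBFCBD, #E6FDD1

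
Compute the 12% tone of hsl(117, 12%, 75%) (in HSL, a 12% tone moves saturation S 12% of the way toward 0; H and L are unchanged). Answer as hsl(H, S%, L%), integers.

hsl(117, 11%, 75%)

S moves 12% from 12 toward 0: 12 − 1.44 = 10.56 → 11.
H and L are unchanged.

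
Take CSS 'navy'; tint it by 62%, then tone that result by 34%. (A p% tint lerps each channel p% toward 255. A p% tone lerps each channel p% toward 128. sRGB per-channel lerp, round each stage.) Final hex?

CSS navy is rgb(0, 0, 128).
A 62% tint moves each channel 62% toward 255:
  R: 0 + 0.62×(255−0) = 0 + 158.1 = 158.1 → 158
  G: 0 + 0.62×(255−0) = 0 + 158.1 = 158.1 → 158
  B: 128 + 0.62×(255−128) = 128 + 78.74 = 206.74 → 207
After the tint: rgb(158, 158, 207) = #9e9ecf.
Lerp each channel 34% toward 128:
  R: 158 − 10.2 = 147.8 → 148
  G: 158 + 0.34×(128−158) = 158 − 10.2 = 147.8 → 148
  B: 207 − 26.86 = 180.14 → 180
rgb(148, 148, 180) = #9494b4.

#9494b4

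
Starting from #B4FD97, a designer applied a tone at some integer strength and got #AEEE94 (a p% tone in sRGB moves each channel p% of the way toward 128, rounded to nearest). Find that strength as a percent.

#B4FD97 is rgb(180, 253, 151); #AEEE94 is rgb(174, 238, 148).
On the G channel (widest range): 238 ≈ 253 + (p/100)(128 − 253), so p ≈ 100×(238 − 253)/(128 − 253) = -1500/-125 = 12.00.
p = 12 reproduces all three channels after rounding.

12%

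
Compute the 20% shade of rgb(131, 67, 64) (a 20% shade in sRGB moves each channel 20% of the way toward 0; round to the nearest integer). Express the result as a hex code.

#693633

A 20% shade moves each channel 20% toward 0:
  R: 131 − 26.2 = 104.8 → 105
  G: 67 + 0.2×(0−67) = 67 − 13.4 = 53.6 → 54
  B: 64 − 12.8 = 51.2 → 51
rgb(105, 54, 51) = #693633.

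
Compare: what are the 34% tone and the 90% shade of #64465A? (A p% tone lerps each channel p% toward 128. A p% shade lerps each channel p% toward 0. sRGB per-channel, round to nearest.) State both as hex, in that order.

#64465A is rgb(100, 70, 90).
34% tone:
  R: 100 + 0.34×(128−100) = 100 + 9.52 = 109.52 → 110
  G: 70 + 19.72 = 89.72 → 90
  B: 90 + 0.34×(128−90) = 90 + 12.92 = 102.92 → 103
  → #6E5A67
90% shade:
  R: 100 + 0.9×(0−100) = 100 − 90 = 10 → 10
  G: 70 + 0.9×(0−70) = 70 − 63 = 7 → 7
  B: 90 − 81 = 9 → 9
  → #0A0709

#6E5A67, #0A0709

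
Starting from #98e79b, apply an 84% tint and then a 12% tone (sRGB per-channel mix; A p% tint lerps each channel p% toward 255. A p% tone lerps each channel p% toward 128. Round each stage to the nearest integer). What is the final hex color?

#98e79b is rgb(152, 231, 155).
An 84% tint moves each channel 84% toward 255:
  R: 152 + 86.52 = 238.52 → 239
  G: 231 + 0.84×(255−231) = 231 + 20.16 = 251.16 → 251
  B: 155 + 0.84×(255−155) = 155 + 84 = 239 → 239
After the tint: rgb(239, 251, 239) = #effbef.
A 12% tone moves each channel 12% toward 128:
  R: 239 − 13.32 = 225.68 → 226
  G: 251 − 14.76 = 236.24 → 236
  B: 239 + 0.12×(128−239) = 239 − 13.32 = 225.68 → 226
rgb(226, 236, 226) = #e2ece2.

#e2ece2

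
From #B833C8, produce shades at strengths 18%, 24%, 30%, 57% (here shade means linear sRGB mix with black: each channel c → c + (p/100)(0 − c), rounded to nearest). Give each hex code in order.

#B833C8 is rgb(184, 51, 200).
18%: (184 − 33.12 = 150.88→151, 51 − 9.18 = 41.82→42, 200 − 36 = 164→164) → #972AA4
24%: (184 − 44.16 = 139.84→140, 51 − 12.24 = 38.76→39, 200 − 48 = 152→152) → #8C2798
30%: (184 − 55.2 = 128.8→129, 51 − 15.3 = 35.7→36, 200 − 60 = 140→140) → #81248C
57%: (184 − 104.88 = 79.12→79, 51 − 29.07 = 21.93→22, 200 − 114 = 86→86) → #4F1656

#972AA4, #8C2798, #81248C, #4F1656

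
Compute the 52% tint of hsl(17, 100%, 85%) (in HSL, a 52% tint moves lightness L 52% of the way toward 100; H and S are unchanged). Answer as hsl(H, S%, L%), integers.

L moves 52% from 85 toward 100: 85 + 7.8 = 92.8 → 93.
H and S are unchanged.

hsl(17, 100%, 93%)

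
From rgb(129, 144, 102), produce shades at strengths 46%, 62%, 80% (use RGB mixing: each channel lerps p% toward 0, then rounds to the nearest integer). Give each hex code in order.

46%: (129 − 59.34 = 69.66→70, 144 − 66.24 = 77.76→78, 102 − 46.92 = 55.08→55) → #464E37
62%: (129 − 79.98 = 49.02→49, 144 − 89.28 = 54.72→55, 102 − 63.24 = 38.76→39) → #313727
80%: (129 − 103.2 = 25.8→26, 144 − 115.2 = 28.8→29, 102 − 81.6 = 20.4→20) → #1A1D14

#464E37, #313727, #1A1D14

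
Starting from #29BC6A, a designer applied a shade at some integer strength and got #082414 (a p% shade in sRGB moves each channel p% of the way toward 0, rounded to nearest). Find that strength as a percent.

81%

#29BC6A is rgb(41, 188, 106); #082414 is rgb(8, 36, 20).
On the G channel (widest range): 36 ≈ 188 + (p/100)(0 − 188), so p ≈ 100×(36 − 188)/(0 − 188) = -15200/-188 = 80.85.
p = 81 reproduces all three channels after rounding.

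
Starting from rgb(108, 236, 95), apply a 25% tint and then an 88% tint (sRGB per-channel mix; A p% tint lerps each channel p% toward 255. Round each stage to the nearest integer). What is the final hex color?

A 25% tint moves each channel 25% toward 255:
  R: 108 + 0.25×(255−108) = 108 + 36.75 = 144.75 → 145
  G: 236 + 0.25×(255−236) = 236 + 4.75 = 240.75 → 241
  B: 95 + 40 = 135 → 135
After the tint: rgb(145, 241, 135) = #91f187.
Lerp each channel 88% toward 255:
  R: 145 + 0.88×(255−145) = 145 + 96.8 = 241.8 → 242
  G: 241 + 12.32 = 253.32 → 253
  B: 135 + 0.88×(255−135) = 135 + 105.6 = 240.6 → 241
rgb(242, 253, 241) = #f2fdf1.

#f2fdf1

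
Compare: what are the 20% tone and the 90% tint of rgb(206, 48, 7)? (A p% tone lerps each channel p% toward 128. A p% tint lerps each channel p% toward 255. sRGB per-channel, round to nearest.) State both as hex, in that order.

#be401f, #faeae6

20% tone:
  R: 206 + 0.2×(128−206) = 206 − 15.6 = 190.4 → 190
  G: 48 + 0.2×(128−48) = 48 + 16 = 64 → 64
  B: 7 + 24.2 = 31.2 → 31
  → #be401f
90% tint:
  R: 206 + 44.1 = 250.1 → 250
  G: 48 + 0.9×(255−48) = 48 + 186.3 = 234.3 → 234
  B: 7 + 0.9×(255−7) = 7 + 223.2 = 230.2 → 230
  → #faeae6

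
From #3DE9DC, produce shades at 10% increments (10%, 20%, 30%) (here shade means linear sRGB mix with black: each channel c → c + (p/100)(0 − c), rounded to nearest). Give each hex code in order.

#37D2C6, #31BAB0, #2BA39A

#3DE9DC is rgb(61, 233, 220).
10%: (61 − 6.1 = 54.9→55, 233 − 23.3 = 209.7→210, 220 − 22 = 198→198) → #37D2C6
20%: (61 − 12.2 = 48.8→49, 233 − 46.6 = 186.4→186, 220 − 44 = 176→176) → #31BAB0
30%: (61 − 18.3 = 42.7→43, 233 − 69.9 = 163.1→163, 220 − 66 = 154→154) → #2BA39A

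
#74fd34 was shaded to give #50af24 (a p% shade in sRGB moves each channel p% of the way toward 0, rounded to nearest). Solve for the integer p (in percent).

31%

#74fd34 is rgb(116, 253, 52); #50af24 is rgb(80, 175, 36).
On the G channel (widest range): 175 ≈ 253 + (p/100)(0 − 253), so p ≈ 100×(175 − 253)/(0 − 253) = -7800/-253 = 30.83.
p = 31 reproduces all three channels after rounding.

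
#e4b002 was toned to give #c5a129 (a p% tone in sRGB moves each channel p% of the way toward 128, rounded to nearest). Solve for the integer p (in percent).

31%

#e4b002 is rgb(228, 176, 2); #c5a129 is rgb(197, 161, 41).
On the B channel (widest range): 41 ≈ 2 + (p/100)(128 − 2), so p ≈ 100×(41 − 2)/(128 − 2) = 3900/126 = 30.95.
p = 31 reproduces all three channels after rounding.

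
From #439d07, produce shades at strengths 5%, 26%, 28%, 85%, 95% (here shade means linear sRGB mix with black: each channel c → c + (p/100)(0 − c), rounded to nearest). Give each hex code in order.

#409507, #327405, #307105, #0a1801, #030800

#439d07 is rgb(67, 157, 7).
5%: (67 − 3.35 = 63.65→64, 157 − 7.85 = 149.15→149, 7→7) → #409507
26%: (67 − 17.42 = 49.58→50, 157 − 40.82 = 116.18→116, 7 − 1.82 = 5.18→5) → #327405
28%: (67 − 18.76 = 48.24→48, 157 − 43.96 = 113.04→113, 7 − 1.96 = 5.04→5) → #307105
85%: (67 − 56.95 = 10.05→10, 157 − 133.45 = 23.55→24, 7 − 5.95 = 1.05→1) → #0a1801
95%: (67 − 63.65 = 3.35→3, 157 − 149.15 = 7.85→8, 7 − 6.65 = 0.35→0) → #030800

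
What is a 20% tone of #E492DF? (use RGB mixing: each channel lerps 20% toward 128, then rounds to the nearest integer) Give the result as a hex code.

#E492DF is rgb(228, 146, 223).
A 20% tone moves each channel 20% toward 128:
  R: 228 − 20 = 208 → 208
  G: 146 + 0.2×(128−146) = 146 − 3.6 = 142.4 → 142
  B: 223 + 0.2×(128−223) = 223 − 19 = 204 → 204
rgb(208, 142, 204) = #D08ECC.

#D08ECC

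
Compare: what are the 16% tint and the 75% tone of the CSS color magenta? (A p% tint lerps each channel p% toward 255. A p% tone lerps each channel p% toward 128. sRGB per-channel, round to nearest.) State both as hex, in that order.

#ff29ff, #a060a0

CSS magenta is rgb(255, 0, 255).
16% tint:
  R: 255 + 0 = 255 → 255
  G: 0 + 40.8 = 40.8 → 41
  B: 255 + 0.16×(255−255) = 255 + 0 = 255 → 255
  → #ff29ff
75% tone:
  R: 255 − 95.25 = 159.75 → 160
  G: 0 + 0.75×(128−0) = 0 + 96 = 96 → 96
  B: 255 − 95.25 = 159.75 → 160
  → #a060a0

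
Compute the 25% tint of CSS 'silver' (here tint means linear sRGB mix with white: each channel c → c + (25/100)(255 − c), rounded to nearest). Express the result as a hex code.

CSS silver is rgb(192, 192, 192).
Per channel, c → c + 0.25(255 − c):
  R: 192 + 15.75 = 207.75 → 208
  G: 192 + 15.75 = 207.75 → 208
  B: 192 + 15.75 = 207.75 → 208
rgb(208, 208, 208) = #d0d0d0.

#d0d0d0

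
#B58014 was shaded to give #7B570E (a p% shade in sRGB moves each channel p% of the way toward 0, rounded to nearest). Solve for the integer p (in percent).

32%

#B58014 is rgb(181, 128, 20); #7B570E is rgb(123, 87, 14).
On the R channel (widest range): 123 ≈ 181 + (p/100)(0 − 181), so p ≈ 100×(123 − 181)/(0 − 181) = -5800/-181 = 32.04.
p = 32 reproduces all three channels after rounding.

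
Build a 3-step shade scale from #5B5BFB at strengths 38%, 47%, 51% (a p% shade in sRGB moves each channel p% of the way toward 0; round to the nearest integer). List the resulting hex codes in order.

#5B5BFB is rgb(91, 91, 251).
38%: (91 − 34.58 = 56.42→56, 91 − 34.58 = 56.42→56, 251 − 95.38 = 155.62→156) → #38389C
47%: (91 − 42.77 = 48.23→48, 91 − 42.77 = 48.23→48, 251 − 117.97 = 133.03→133) → #303085
51%: (91 − 46.41 = 44.59→45, 91 − 46.41 = 44.59→45, 251 − 128.01 = 122.99→123) → #2D2D7B

#38389C, #303085, #2D2D7B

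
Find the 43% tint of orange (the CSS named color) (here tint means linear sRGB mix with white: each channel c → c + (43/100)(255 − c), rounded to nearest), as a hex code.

CSS orange is rgb(255, 165, 0).
Per channel, c → c + 0.43(255 − c):
  R: 255 + 0.43×(255−255) = 255 + 0 = 255 → 255
  G: 165 + 0.43×(255−165) = 165 + 38.7 = 203.7 → 204
  B: 0 + 0.43×(255−0) = 0 + 109.65 = 109.65 → 110
rgb(255, 204, 110) = #ffcc6e.

#ffcc6e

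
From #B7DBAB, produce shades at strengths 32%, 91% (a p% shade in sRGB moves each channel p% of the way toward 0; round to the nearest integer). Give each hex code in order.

#7C9574, #10140F

#B7DBAB is rgb(183, 219, 171).
32%: (183 − 58.56 = 124.44→124, 219 − 70.08 = 148.92→149, 171 − 54.72 = 116.28→116) → #7C9574
91%: (183 − 166.53 = 16.47→16, 219 − 199.29 = 19.71→20, 171 − 155.61 = 15.39→15) → #10140F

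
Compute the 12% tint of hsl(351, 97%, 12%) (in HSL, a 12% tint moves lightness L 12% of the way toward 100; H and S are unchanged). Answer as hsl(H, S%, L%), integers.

hsl(351, 97%, 23%)

L moves 12% from 12 toward 100: 12 + 10.56 = 22.56 → 23.
H and S are unchanged.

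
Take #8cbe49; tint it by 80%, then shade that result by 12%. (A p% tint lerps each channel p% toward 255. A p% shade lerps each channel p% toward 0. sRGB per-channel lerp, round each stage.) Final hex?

#ccd5c1

#8cbe49 is rgb(140, 190, 73).
Per channel, c → c + 0.8(255 − c):
  R: 140 + 92 = 232 → 232
  G: 190 + 0.8×(255−190) = 190 + 52 = 242 → 242
  B: 73 + 0.8×(255−73) = 73 + 145.6 = 218.6 → 219
After the tint: rgb(232, 242, 219) = #e8f2db.
Lerp each channel 12% toward 0:
  R: 232 + 0.12×(0−232) = 232 − 27.84 = 204.16 → 204
  G: 242 − 29.04 = 212.96 → 213
  B: 219 − 26.28 = 192.72 → 193
rgb(204, 213, 193) = #ccd5c1.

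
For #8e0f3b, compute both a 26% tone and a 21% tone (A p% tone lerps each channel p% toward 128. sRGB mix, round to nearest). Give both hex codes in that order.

#8e0f3b is rgb(142, 15, 59).
26% tone:
  R: 142 − 3.64 = 138.36 → 138
  G: 15 + 0.26×(128−15) = 15 + 29.38 = 44.38 → 44
  B: 59 + 0.26×(128−59) = 59 + 17.94 = 76.94 → 77
  → #8a2c4d
21% tone:
  R: 142 − 2.94 = 139.06 → 139
  G: 15 + 0.21×(128−15) = 15 + 23.73 = 38.73 → 39
  B: 59 + 14.49 = 73.49 → 73
  → #8b2749

#8a2c4d, #8b2749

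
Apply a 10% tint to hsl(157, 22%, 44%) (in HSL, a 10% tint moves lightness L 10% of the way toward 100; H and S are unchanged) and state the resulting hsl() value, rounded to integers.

hsl(157, 22%, 50%)

L moves 10% from 44 toward 100: 44 + 5.6 = 49.6 → 50.
H and S are unchanged.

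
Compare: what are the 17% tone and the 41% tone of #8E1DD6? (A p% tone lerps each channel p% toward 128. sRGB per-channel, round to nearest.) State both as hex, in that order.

#8C2EC7, #8846B3

#8E1DD6 is rgb(142, 29, 214).
17% tone:
  R: 142 + 0.17×(128−142) = 142 − 2.38 = 139.62 → 140
  G: 29 + 16.83 = 45.83 → 46
  B: 214 − 14.62 = 199.38 → 199
  → #8C2EC7
41% tone:
  R: 142 + 0.41×(128−142) = 142 − 5.74 = 136.26 → 136
  G: 29 + 0.41×(128−29) = 29 + 40.59 = 69.59 → 70
  B: 214 + 0.41×(128−214) = 214 − 35.26 = 178.74 → 179
  → #8846B3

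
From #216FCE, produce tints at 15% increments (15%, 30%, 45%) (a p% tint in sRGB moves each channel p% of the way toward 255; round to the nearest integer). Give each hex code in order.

#4285D5, #649ADD, #85B0E4

#216FCE is rgb(33, 111, 206).
15%: (33 + 33.3 = 66.3→66, 111 + 21.6 = 132.6→133, 206 + 7.35 = 213.35→213) → #4285D5
30%: (33 + 66.6 = 99.6→100, 111 + 43.2 = 154.2→154, 206 + 14.7 = 220.7→221) → #649ADD
45%: (33 + 99.9 = 132.9→133, 111 + 64.8 = 175.8→176, 206 + 22.05 = 228.05→228) → #85B0E4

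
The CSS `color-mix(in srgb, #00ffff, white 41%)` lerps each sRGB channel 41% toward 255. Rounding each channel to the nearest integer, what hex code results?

#69ffff

#00ffff is rgb(0, 255, 255).
Per channel, c → c + 0.41(255 − c):
  R: 0 + 0.41×(255−0) = 0 + 104.55 = 104.55 → 105
  G: 255 + 0.41×(255−255) = 255 + 0 = 255 → 255
  B: 255 + 0.41×(255−255) = 255 + 0 = 255 → 255
rgb(105, 255, 255) = #69ffff.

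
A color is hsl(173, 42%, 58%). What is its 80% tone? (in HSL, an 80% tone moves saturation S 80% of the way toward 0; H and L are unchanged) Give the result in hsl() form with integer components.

hsl(173, 8%, 58%)

S moves 80% from 42 toward 0: 42 − 33.6 = 8.4 → 8.
H and L are unchanged.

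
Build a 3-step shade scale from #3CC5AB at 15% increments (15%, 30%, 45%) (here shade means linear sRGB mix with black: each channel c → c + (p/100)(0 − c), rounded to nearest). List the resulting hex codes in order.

#33A791, #2A8A78, #216C5E

#3CC5AB is rgb(60, 197, 171).
15%: (60 − 9 = 51→51, 197 − 29.55 = 167.45→167, 171 − 25.65 = 145.35→145) → #33A791
30%: (60 − 18 = 42→42, 197 − 59.1 = 137.9→138, 171 − 51.3 = 119.7→120) → #2A8A78
45%: (60 − 27 = 33→33, 197 − 88.65 = 108.35→108, 171 − 76.95 = 94.05→94) → #216C5E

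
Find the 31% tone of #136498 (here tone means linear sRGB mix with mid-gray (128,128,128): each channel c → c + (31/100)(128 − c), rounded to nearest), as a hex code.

#136498 is rgb(19, 100, 152).
Per channel, c → c + 0.31(128 − c):
  R: 19 + 33.79 = 52.79 → 53
  G: 100 + 0.31×(128−100) = 100 + 8.68 = 108.68 → 109
  B: 152 − 7.44 = 144.56 → 145
rgb(53, 109, 145) = #356D91.

#356D91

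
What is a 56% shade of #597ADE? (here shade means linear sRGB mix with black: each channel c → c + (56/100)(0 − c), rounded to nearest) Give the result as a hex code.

#273662

#597ADE is rgb(89, 122, 222).
A 56% shade moves each channel 56% toward 0:
  R: 89 + 0.56×(0−89) = 89 − 49.84 = 39.16 → 39
  G: 122 + 0.56×(0−122) = 122 − 68.32 = 53.68 → 54
  B: 222 − 124.32 = 97.68 → 98
rgb(39, 54, 98) = #273662.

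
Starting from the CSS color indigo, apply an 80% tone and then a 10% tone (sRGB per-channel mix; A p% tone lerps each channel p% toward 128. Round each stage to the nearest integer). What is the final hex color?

CSS indigo is rgb(75, 0, 130).
An 80% tone moves each channel 80% toward 128:
  R: 75 + 0.8×(128−75) = 75 + 42.4 = 117.4 → 117
  G: 0 + 102.4 = 102.4 → 102
  B: 130 − 1.6 = 128.4 → 128
After the tone: rgb(117, 102, 128) = #756680.
Per channel, c → c + 0.1(128 − c):
  R: 117 + 0.1×(128−117) = 117 + 1.1 = 118.1 → 118
  G: 102 + 0.1×(128−102) = 102 + 2.6 = 104.6 → 105
  B: 128 + 0.1×(128−128) = 128 + 0 = 128 → 128
rgb(118, 105, 128) = #766980.

#766980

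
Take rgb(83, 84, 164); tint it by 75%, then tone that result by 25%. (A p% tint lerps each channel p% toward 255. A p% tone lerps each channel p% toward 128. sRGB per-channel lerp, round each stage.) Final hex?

#bfbfce

Per channel, c → c + 0.75(255 − c):
  R: 83 + 0.75×(255−83) = 83 + 129 = 212 → 212
  G: 84 + 128.25 = 212.25 → 212
  B: 164 + 68.25 = 232.25 → 232
After the tint: rgb(212, 212, 232) = #d4d4e8.
Per channel, c → c + 0.25(128 − c):
  R: 212 − 21 = 191 → 191
  G: 212 − 21 = 191 → 191
  B: 232 + 0.25×(128−232) = 232 − 26 = 206 → 206
rgb(191, 191, 206) = #bfbfce.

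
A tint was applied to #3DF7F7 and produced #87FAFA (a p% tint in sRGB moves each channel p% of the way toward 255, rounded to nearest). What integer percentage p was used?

#3DF7F7 is rgb(61, 247, 247); #87FAFA is rgb(135, 250, 250).
On the R channel (widest range): 135 ≈ 61 + (p/100)(255 − 61), so p ≈ 100×(135 − 61)/(255 − 61) = 7400/194 = 38.14.
p = 38 reproduces all three channels after rounding.

38%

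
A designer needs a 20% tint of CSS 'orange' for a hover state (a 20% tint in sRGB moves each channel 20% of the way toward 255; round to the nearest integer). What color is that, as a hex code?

CSS orange is rgb(255, 165, 0).
Per channel, c → c + 0.2(255 − c):
  R: 255 + 0.2×(255−255) = 255 + 0 = 255 → 255
  G: 165 + 18 = 183 → 183
  B: 0 + 51 = 51 → 51
rgb(255, 183, 51) = #FFB733.

#FFB733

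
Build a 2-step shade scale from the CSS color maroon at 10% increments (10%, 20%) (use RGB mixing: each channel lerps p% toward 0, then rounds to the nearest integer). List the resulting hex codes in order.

CSS maroon is rgb(128, 0, 0).
10%: (128 − 12.8 = 115.2→115, 0→0, 0→0) → #730000
20%: (128 − 25.6 = 102.4→102, 0→0, 0→0) → #660000

#730000, #660000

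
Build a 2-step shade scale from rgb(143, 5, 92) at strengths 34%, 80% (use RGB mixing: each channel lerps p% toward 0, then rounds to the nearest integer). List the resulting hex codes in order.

#5E033D, #1D0112

34%: (143 − 48.62 = 94.38→94, 5 − 1.7 = 3.3→3, 92 − 31.28 = 60.72→61) → #5E033D
80%: (143 − 114.4 = 28.6→29, 5 − 4 = 1→1, 92 − 73.6 = 18.4→18) → #1D0112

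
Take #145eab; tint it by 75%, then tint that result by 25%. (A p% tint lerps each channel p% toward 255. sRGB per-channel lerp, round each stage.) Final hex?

#145eab is rgb(20, 94, 171).
Per channel, c → c + 0.75(255 − c):
  R: 20 + 176.25 = 196.25 → 196
  G: 94 + 0.75×(255−94) = 94 + 120.75 = 214.75 → 215
  B: 171 + 63 = 234 → 234
After the tint: rgb(196, 215, 234) = #c4d7ea.
Per channel, c → c + 0.25(255 − c):
  R: 196 + 14.75 = 210.75 → 211
  G: 215 + 10 = 225 → 225
  B: 234 + 5.25 = 239.25 → 239
rgb(211, 225, 239) = #d3e1ef.

#d3e1ef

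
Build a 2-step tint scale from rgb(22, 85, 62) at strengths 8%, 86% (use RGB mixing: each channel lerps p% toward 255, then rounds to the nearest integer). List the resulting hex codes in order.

8%: (22 + 18.64 = 40.64→41, 85 + 13.6 = 98.6→99, 62 + 15.44 = 77.44→77) → #29634D
86%: (22 + 200.38 = 222.38→222, 85 + 146.2 = 231.2→231, 62 + 165.98 = 227.98→228) → #DEE7E4

#29634D, #DEE7E4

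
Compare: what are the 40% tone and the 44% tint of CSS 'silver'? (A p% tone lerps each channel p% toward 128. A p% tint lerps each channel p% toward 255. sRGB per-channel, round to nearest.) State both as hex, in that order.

CSS silver is rgb(192, 192, 192).
40% tone:
  R: 192 − 25.6 = 166.4 → 166
  G: 192 + 0.4×(128−192) = 192 − 25.6 = 166.4 → 166
  B: 192 + 0.4×(128−192) = 192 − 25.6 = 166.4 → 166
  → #A6A6A6
44% tint:
  R: 192 + 27.72 = 219.72 → 220
  G: 192 + 27.72 = 219.72 → 220
  B: 192 + 0.44×(255−192) = 192 + 27.72 = 219.72 → 220
  → #DCDCDC

#A6A6A6, #DCDCDC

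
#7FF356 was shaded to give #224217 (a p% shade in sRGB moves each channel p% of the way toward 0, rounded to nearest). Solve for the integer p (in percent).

73%

#7FF356 is rgb(127, 243, 86); #224217 is rgb(34, 66, 23).
On the G channel (widest range): 66 ≈ 243 + (p/100)(0 − 243), so p ≈ 100×(66 − 243)/(0 − 243) = -17700/-243 = 72.84.
p = 73 reproduces all three channels after rounding.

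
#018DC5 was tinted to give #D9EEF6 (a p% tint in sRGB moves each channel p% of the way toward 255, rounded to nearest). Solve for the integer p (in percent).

85%

#018DC5 is rgb(1, 141, 197); #D9EEF6 is rgb(217, 238, 246).
On the R channel (widest range): 217 ≈ 1 + (p/100)(255 − 1), so p ≈ 100×(217 − 1)/(255 − 1) = 21600/254 = 85.04.
p = 85 reproduces all three channels after rounding.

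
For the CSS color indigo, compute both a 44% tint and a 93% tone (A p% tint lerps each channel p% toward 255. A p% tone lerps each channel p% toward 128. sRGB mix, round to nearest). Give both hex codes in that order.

#9a70b9, #7c7780

CSS indigo is rgb(75, 0, 130).
44% tint:
  R: 75 + 0.44×(255−75) = 75 + 79.2 = 154.2 → 154
  G: 0 + 0.44×(255−0) = 0 + 112.2 = 112.2 → 112
  B: 130 + 55 = 185 → 185
  → #9a70b9
93% tone:
  R: 75 + 49.29 = 124.29 → 124
  G: 0 + 0.93×(128−0) = 0 + 119.04 = 119.04 → 119
  B: 130 + 0.93×(128−130) = 130 − 1.86 = 128.14 → 128
  → #7c7780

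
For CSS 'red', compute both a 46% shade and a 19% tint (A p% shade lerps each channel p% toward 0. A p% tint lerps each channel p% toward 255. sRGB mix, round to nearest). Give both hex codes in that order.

#8A0000, #FF3030

CSS red is rgb(255, 0, 0).
46% shade:
  R: 255 + 0.46×(0−255) = 255 − 117.3 = 137.7 → 138
  G: 0 + 0 = 0 → 0
  B: 0 + 0.46×(0−0) = 0 + 0 = 0 → 0
  → #8A0000
19% tint:
  R: 255 + 0.19×(255−255) = 255 + 0 = 255 → 255
  G: 0 + 0.19×(255−0) = 0 + 48.45 = 48.45 → 48
  B: 0 + 0.19×(255−0) = 0 + 48.45 = 48.45 → 48
  → #FF3030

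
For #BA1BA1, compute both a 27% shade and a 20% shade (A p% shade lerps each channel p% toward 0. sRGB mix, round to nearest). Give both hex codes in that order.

#BA1BA1 is rgb(186, 27, 161).
27% shade:
  R: 186 + 0.27×(0−186) = 186 − 50.22 = 135.78 → 136
  G: 27 + 0.27×(0−27) = 27 − 7.29 = 19.71 → 20
  B: 161 − 43.47 = 117.53 → 118
  → #881476
20% shade:
  R: 186 + 0.2×(0−186) = 186 − 37.2 = 148.8 → 149
  G: 27 + 0.2×(0−27) = 27 − 5.4 = 21.6 → 22
  B: 161 − 32.2 = 128.8 → 129
  → #951681

#881476, #951681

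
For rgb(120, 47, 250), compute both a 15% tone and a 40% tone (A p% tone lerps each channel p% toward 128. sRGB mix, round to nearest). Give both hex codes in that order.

#793BE8, #7B4FC9

15% tone:
  R: 120 + 0.15×(128−120) = 120 + 1.2 = 121.2 → 121
  G: 47 + 12.15 = 59.15 → 59
  B: 250 − 18.3 = 231.7 → 232
  → #793BE8
40% tone:
  R: 120 + 0.4×(128−120) = 120 + 3.2 = 123.2 → 123
  G: 47 + 32.4 = 79.4 → 79
  B: 250 − 48.8 = 201.2 → 201
  → #7B4FC9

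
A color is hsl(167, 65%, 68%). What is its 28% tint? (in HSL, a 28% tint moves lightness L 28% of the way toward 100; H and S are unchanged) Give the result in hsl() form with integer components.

hsl(167, 65%, 77%)

L moves 28% from 68 toward 100: 68 + 8.96 = 76.96 → 77.
H and S are unchanged.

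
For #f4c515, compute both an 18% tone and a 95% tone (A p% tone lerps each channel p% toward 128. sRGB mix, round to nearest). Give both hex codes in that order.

#dfb928, #86837b

#f4c515 is rgb(244, 197, 21).
18% tone:
  R: 244 − 20.88 = 223.12 → 223
  G: 197 + 0.18×(128−197) = 197 − 12.42 = 184.58 → 185
  B: 21 + 0.18×(128−21) = 21 + 19.26 = 40.26 → 40
  → #dfb928
95% tone:
  R: 244 + 0.95×(128−244) = 244 − 110.2 = 133.8 → 134
  G: 197 − 65.55 = 131.45 → 131
  B: 21 + 0.95×(128−21) = 21 + 101.65 = 122.65 → 123
  → #86837b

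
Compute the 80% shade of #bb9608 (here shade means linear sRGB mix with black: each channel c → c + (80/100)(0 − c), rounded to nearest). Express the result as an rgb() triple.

rgb(37, 30, 2)

#bb9608 is rgb(187, 150, 8).
An 80% shade moves each channel 80% toward 0:
  R: 187 + 0.8×(0−187) = 187 − 149.6 = 37.4 → 37
  G: 150 + 0.8×(0−150) = 150 − 120 = 30 → 30
  B: 8 + 0.8×(0−8) = 8 − 6.4 = 1.6 → 2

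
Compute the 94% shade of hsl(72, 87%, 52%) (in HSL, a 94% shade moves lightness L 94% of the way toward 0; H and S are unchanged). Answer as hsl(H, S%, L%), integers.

L moves 94% from 52 toward 0: 52 − 48.88 = 3.12 → 3.
H and S are unchanged.

hsl(72, 87%, 3%)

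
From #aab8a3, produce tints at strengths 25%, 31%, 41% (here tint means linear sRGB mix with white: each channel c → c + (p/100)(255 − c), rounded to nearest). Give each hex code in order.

#aab8a3 is rgb(170, 184, 163).
25%: (170 + 21.25 = 191.25→191, 184 + 17.75 = 201.75→202, 163 + 23 = 186→186) → #bfcaba
31%: (170 + 26.35 = 196.35→196, 184 + 22.01 = 206.01→206, 163 + 28.52 = 191.52→192) → #c4cec0
41%: (170 + 34.85 = 204.85→205, 184 + 29.11 = 213.11→213, 163 + 37.72 = 200.72→201) → #cdd5c9

#bfcaba, #c4cec0, #cdd5c9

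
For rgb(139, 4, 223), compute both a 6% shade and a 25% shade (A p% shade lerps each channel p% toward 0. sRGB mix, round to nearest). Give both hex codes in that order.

6% shade:
  R: 139 + 0.06×(0−139) = 139 − 8.34 = 130.66 → 131
  G: 4 − 0.24 = 3.76 → 4
  B: 223 − 13.38 = 209.62 → 210
  → #8304d2
25% shade:
  R: 139 + 0.25×(0−139) = 139 − 34.75 = 104.25 → 104
  G: 4 + 0.25×(0−4) = 4 − 1 = 3 → 3
  B: 223 + 0.25×(0−223) = 223 − 55.75 = 167.25 → 167
  → #6803a7

#8304d2, #6803a7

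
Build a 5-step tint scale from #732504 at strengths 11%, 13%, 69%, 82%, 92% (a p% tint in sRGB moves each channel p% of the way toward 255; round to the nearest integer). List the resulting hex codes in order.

#732504 is rgb(115, 37, 4).
11%: (115 + 15.4 = 130.4→130, 37 + 23.98 = 60.98→61, 4 + 27.61 = 31.61→32) → #823D20
13%: (115 + 18.2 = 133.2→133, 37 + 28.34 = 65.34→65, 4 + 32.63 = 36.63→37) → #854125
69%: (115 + 96.6 = 211.6→212, 37 + 150.42 = 187.42→187, 4 + 173.19 = 177.19→177) → #D4BBB1
82%: (115 + 114.8 = 229.8→230, 37 + 178.76 = 215.76→216, 4 + 205.82 = 209.82→210) → #E6D8D2
92%: (115 + 128.8 = 243.8→244, 37 + 200.56 = 237.56→238, 4 + 230.92 = 234.92→235) → #F4EEEB

#823D20, #854125, #D4BBB1, #E6D8D2, #F4EEEB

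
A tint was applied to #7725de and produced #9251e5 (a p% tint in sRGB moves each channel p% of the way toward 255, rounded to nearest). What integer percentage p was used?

20%

#7725de is rgb(119, 37, 222); #9251e5 is rgb(146, 81, 229).
On the G channel (widest range): 81 ≈ 37 + (p/100)(255 − 37), so p ≈ 100×(81 − 37)/(255 − 37) = 4400/218 = 20.18.
p = 20 reproduces all three channels after rounding.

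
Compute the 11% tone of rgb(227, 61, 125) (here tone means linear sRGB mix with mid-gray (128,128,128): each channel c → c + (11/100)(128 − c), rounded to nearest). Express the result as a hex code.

Per channel, c → c + 0.11(128 − c):
  R: 227 + 0.11×(128−227) = 227 − 10.89 = 216.11 → 216
  G: 61 + 0.11×(128−61) = 61 + 7.37 = 68.37 → 68
  B: 125 + 0.33 = 125.33 → 125
rgb(216, 68, 125) = #d8447d.

#d8447d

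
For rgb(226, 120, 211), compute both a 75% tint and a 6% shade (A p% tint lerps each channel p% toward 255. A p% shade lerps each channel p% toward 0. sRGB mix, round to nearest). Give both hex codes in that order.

75% tint:
  R: 226 + 21.75 = 247.75 → 248
  G: 120 + 0.75×(255−120) = 120 + 101.25 = 221.25 → 221
  B: 211 + 0.75×(255−211) = 211 + 33 = 244 → 244
  → #f8ddf4
6% shade:
  R: 226 + 0.06×(0−226) = 226 − 13.56 = 212.44 → 212
  G: 120 − 7.2 = 112.8 → 113
  B: 211 + 0.06×(0−211) = 211 − 12.66 = 198.34 → 198
  → #d471c6

#f8ddf4, #d471c6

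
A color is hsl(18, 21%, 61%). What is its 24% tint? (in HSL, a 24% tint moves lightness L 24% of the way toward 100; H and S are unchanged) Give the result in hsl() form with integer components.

hsl(18, 21%, 70%)

L moves 24% from 61 toward 100: 61 + 9.36 = 70.36 → 70.
H and S are unchanged.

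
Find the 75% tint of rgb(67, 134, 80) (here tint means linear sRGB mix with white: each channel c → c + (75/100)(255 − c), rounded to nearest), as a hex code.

A 75% tint moves each channel 75% toward 255:
  R: 67 + 0.75×(255−67) = 67 + 141 = 208 → 208
  G: 134 + 0.75×(255−134) = 134 + 90.75 = 224.75 → 225
  B: 80 + 0.75×(255−80) = 80 + 131.25 = 211.25 → 211
rgb(208, 225, 211) = #d0e1d3.

#d0e1d3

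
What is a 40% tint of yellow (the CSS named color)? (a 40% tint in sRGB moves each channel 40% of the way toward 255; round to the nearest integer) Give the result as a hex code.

#FFFF66

CSS yellow is rgb(255, 255, 0).
A 40% tint moves each channel 40% toward 255:
  R: 255 + 0 = 255 → 255
  G: 255 + 0 = 255 → 255
  B: 0 + 0.4×(255−0) = 0 + 102 = 102 → 102
rgb(255, 255, 102) = #FFFF66.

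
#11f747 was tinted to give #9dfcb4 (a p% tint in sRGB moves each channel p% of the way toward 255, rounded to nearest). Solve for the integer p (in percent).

59%

#11f747 is rgb(17, 247, 71); #9dfcb4 is rgb(157, 252, 180).
On the R channel (widest range): 157 ≈ 17 + (p/100)(255 − 17), so p ≈ 100×(157 − 17)/(255 − 17) = 14000/238 = 58.82.
p = 59 reproduces all three channels after rounding.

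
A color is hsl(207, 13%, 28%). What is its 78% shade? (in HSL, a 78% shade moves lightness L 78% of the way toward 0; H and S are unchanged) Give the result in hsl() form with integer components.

hsl(207, 13%, 6%)

L moves 78% from 28 toward 0: 28 − 21.84 = 6.16 → 6.
H and S are unchanged.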